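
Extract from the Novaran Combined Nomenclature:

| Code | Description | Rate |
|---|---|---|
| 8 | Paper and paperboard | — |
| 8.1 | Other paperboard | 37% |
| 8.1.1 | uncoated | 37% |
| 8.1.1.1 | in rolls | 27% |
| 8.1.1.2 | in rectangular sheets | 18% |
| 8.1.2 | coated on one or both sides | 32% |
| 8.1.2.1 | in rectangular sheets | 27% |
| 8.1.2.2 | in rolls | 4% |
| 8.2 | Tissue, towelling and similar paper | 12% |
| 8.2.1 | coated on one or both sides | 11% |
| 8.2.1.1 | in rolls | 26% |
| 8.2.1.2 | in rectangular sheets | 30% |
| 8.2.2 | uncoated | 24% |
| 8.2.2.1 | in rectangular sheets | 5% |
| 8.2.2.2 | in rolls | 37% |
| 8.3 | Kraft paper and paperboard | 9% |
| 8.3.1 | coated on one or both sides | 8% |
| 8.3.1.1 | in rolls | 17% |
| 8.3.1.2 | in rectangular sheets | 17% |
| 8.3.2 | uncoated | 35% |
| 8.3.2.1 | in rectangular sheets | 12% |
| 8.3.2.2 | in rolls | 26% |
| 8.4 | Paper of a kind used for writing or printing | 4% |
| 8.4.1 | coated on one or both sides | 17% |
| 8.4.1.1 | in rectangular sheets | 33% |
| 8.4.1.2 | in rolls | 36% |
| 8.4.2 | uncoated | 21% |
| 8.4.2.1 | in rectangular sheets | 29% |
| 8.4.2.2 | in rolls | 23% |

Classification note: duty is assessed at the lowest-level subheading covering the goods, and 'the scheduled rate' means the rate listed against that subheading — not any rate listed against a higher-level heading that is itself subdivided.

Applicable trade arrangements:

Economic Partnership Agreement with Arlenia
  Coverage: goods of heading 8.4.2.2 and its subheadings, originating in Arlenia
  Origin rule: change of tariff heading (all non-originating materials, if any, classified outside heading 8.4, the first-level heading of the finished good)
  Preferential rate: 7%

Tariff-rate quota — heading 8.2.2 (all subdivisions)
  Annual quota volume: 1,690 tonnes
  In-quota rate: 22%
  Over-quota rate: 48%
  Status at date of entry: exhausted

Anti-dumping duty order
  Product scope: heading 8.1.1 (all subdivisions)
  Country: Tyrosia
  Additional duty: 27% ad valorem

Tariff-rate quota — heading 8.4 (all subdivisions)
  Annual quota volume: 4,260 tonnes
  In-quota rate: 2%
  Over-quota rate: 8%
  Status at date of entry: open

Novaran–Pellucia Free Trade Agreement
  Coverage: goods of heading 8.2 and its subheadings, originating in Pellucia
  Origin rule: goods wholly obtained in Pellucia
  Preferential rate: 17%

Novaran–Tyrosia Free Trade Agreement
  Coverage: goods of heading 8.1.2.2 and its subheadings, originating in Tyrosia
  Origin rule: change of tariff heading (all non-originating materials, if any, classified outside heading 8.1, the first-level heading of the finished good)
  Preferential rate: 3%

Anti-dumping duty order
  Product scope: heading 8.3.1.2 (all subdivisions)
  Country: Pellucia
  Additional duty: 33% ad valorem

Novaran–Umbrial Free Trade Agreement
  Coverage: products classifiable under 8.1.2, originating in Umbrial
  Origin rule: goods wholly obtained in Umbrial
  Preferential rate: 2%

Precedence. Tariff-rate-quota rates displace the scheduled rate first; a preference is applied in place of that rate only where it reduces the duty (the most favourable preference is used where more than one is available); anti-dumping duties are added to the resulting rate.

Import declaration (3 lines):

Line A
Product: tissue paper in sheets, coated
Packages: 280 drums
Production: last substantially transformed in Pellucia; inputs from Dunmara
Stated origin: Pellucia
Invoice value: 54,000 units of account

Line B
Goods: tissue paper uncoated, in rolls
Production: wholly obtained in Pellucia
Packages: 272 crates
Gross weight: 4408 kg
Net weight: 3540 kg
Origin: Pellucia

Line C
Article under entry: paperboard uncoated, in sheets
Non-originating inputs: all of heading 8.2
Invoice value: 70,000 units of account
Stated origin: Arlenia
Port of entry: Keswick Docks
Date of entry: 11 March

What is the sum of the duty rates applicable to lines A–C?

Line A: tissue paper → 8.2; coated → 8.2.1; in sheets → 8.2.1.2. Scheduled 30%. Pellucia agreement on 8.2: not wholly obtained. → 30%.
Line B: tissue paper → 8.2; uncoated → 8.2.2; in rolls → 8.2.2.2. Scheduled 37%. quota on 8.2.2 exhausted → over-quota 48%; Pellucia agreement on 8.2: wholly obtained → 17% available; preferential 17%. → 17%.
Line C: paperboard → 8.1; uncoated → 8.1.1; in sheets → 8.1.1.2. Scheduled 18%. Arlenia agreement on 8.4.2.2: 8.1.1.2 not covered. → 18%.
Sum: 30% + 17% + 18% = 65%.

65%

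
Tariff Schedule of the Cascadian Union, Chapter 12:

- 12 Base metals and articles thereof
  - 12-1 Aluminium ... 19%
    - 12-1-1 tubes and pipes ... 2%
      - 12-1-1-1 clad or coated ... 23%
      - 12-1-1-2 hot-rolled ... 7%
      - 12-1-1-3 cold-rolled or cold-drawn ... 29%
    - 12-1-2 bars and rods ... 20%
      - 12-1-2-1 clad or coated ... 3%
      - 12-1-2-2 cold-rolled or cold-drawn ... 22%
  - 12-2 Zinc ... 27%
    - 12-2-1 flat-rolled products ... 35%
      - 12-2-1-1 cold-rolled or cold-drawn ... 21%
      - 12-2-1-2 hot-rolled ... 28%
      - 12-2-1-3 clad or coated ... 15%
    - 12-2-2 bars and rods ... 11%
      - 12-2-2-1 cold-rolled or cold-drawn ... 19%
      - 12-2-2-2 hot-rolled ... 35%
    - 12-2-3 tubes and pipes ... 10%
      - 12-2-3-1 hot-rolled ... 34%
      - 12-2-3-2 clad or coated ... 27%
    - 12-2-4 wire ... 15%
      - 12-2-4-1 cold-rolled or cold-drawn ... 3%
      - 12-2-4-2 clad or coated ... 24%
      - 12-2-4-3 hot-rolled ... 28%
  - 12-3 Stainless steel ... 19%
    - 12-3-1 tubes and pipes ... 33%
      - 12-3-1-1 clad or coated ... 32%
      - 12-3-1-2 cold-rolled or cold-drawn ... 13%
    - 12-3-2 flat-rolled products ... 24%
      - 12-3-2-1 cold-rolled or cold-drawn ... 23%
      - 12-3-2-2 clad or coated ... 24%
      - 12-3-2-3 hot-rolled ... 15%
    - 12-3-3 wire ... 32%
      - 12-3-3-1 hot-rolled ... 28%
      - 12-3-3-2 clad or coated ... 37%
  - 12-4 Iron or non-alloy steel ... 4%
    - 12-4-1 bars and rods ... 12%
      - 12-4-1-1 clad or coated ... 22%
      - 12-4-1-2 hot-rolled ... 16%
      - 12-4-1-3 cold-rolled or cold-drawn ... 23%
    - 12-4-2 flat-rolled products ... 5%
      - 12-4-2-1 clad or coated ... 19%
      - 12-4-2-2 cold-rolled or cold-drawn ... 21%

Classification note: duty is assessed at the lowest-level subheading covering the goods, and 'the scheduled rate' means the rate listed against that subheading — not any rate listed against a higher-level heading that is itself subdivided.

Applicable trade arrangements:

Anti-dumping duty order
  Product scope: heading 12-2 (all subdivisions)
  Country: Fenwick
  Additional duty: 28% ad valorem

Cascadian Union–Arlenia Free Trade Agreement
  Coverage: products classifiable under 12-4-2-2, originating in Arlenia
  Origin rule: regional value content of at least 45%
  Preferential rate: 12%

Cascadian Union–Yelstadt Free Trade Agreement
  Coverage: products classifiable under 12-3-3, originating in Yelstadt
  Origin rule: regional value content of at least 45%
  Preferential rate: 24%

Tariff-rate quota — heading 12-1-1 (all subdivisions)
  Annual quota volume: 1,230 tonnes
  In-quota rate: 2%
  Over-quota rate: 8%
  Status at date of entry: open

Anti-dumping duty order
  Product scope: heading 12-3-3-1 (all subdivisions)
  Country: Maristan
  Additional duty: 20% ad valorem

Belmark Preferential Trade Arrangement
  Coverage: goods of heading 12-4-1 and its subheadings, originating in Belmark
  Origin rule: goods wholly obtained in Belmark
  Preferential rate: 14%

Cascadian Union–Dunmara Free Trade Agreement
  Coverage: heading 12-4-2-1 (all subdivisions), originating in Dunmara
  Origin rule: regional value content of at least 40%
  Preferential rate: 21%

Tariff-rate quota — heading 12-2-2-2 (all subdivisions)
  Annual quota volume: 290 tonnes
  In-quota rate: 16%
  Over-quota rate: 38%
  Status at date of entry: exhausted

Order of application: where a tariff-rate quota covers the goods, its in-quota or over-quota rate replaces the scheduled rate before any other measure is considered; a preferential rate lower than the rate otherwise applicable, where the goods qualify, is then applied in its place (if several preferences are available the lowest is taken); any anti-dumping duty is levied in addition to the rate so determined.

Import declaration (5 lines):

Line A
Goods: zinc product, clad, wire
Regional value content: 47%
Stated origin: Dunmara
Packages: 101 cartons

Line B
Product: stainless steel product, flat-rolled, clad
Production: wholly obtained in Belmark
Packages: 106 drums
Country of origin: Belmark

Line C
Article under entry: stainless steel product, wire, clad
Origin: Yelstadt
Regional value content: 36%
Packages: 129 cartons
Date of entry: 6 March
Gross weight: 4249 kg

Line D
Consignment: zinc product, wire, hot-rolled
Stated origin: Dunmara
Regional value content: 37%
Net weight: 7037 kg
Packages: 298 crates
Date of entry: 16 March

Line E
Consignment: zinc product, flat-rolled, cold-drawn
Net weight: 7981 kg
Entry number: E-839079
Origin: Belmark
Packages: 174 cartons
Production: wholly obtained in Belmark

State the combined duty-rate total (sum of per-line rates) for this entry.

Line A: zinc → 12-2; wire → 12-2-4; clad → 12-2-4-2. Scheduled 24%. Dunmara agreement on 12-4-2-1: 12-2-4-2 not covered. → 24%.
Line B: stainless steel → 12-3; flat-rolled → 12-3-2; clad → 12-3-2-2. Scheduled 24%. Belmark agreement on 12-4-1: 12-3-2-2 not covered. → 24%.
Line C: stainless steel → 12-3; wire → 12-3-3; clad → 12-3-3-2. Scheduled 37%. Yelstadt agreement on 12-3-3: RVC < 45%. → 37%.
Line D: zinc → 12-2; wire → 12-2-4; hot-rolled → 12-2-4-3. Scheduled 28%. Dunmara agreement on 12-4-2-1: 12-2-4-3 not covered. → 28%.
Line E: zinc → 12-2; flat-rolled → 12-2-1; cold-drawn → 12-2-1-1. Scheduled 21%. Belmark agreement on 12-4-1: 12-2-1-1 not covered. → 21%.
Sum: 24% + 24% + 37% + 28% + 21% = 134%.

134%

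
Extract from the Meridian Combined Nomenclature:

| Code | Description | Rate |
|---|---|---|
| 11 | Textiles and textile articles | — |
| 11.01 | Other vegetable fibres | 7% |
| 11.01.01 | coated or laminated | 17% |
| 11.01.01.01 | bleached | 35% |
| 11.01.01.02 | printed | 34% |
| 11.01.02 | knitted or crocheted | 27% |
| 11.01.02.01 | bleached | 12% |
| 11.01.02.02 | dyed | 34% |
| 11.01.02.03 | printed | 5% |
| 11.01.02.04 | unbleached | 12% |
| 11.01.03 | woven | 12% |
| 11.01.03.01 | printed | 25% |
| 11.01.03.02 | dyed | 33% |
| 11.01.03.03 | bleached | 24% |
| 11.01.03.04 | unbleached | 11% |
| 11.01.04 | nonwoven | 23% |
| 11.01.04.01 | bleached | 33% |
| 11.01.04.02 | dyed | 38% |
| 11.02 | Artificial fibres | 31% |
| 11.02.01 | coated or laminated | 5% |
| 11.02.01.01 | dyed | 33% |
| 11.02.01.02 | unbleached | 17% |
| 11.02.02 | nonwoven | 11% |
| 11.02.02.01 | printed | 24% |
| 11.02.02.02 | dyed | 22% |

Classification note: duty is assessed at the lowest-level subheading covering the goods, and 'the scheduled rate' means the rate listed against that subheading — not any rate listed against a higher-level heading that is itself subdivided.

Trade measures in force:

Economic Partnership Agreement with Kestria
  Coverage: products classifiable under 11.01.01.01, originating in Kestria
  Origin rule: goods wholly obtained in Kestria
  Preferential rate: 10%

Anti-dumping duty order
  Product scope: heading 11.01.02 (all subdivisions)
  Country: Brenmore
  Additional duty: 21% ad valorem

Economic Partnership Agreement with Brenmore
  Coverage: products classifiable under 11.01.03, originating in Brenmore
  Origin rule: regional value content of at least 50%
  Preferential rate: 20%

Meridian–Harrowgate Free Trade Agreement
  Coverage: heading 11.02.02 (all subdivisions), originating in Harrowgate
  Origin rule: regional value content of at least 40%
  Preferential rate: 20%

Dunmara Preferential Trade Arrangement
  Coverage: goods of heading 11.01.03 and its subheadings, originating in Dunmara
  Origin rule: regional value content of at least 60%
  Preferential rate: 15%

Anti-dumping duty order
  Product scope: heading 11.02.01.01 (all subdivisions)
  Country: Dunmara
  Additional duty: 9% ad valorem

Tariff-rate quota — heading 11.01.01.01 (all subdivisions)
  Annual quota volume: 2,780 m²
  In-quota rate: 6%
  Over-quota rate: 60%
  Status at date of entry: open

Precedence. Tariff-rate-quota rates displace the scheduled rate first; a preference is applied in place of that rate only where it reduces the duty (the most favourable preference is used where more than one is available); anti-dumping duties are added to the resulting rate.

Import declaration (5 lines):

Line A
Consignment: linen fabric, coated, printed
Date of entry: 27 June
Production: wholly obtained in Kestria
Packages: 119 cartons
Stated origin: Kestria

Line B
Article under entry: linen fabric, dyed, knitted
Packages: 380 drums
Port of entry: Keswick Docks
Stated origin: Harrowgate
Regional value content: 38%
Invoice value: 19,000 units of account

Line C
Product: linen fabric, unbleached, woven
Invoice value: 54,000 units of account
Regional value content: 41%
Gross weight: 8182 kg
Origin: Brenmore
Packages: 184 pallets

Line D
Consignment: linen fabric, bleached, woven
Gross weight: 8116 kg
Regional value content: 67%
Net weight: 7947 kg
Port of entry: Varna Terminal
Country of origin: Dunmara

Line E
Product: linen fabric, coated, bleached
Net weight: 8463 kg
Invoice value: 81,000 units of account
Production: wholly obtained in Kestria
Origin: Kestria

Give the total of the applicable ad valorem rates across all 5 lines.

100%

Line A: linen → 11.01; coated → 11.01.01; printed → 11.01.01.02. Scheduled 34%. Kestria agreement on 11.01.01.01: 11.01.01.02 not covered. → 34%.
Line B: linen → 11.01; knitted → 11.01.02; dyed → 11.01.02.02. Scheduled 34%. Harrowgate agreement on 11.02.02: 11.01.02.02 not covered. → 34%.
Line C: linen → 11.01; woven → 11.01.03; unbleached → 11.01.03.04. Scheduled 11%. Brenmore agreement on 11.01.03: RVC < 50%. → 11%.
Line D: linen → 11.01; woven → 11.01.03; bleached → 11.01.03.03. Scheduled 24%. Dunmara agreement on 11.01.03: RVC ≥ 60% → 15% available; preferential 15%. → 15%.
Line E: linen → 11.01; coated → 11.01.01; bleached → 11.01.01.01. Scheduled 35%. quota on 11.01.01.01 open → in-quota 6%; Kestria agreement on 11.01.01.01: wholly obtained → 10% available; preference 10% not lower than 6% → no reduction. → 6%.
Sum: 34% + 34% + 11% + 15% + 6% = 100%.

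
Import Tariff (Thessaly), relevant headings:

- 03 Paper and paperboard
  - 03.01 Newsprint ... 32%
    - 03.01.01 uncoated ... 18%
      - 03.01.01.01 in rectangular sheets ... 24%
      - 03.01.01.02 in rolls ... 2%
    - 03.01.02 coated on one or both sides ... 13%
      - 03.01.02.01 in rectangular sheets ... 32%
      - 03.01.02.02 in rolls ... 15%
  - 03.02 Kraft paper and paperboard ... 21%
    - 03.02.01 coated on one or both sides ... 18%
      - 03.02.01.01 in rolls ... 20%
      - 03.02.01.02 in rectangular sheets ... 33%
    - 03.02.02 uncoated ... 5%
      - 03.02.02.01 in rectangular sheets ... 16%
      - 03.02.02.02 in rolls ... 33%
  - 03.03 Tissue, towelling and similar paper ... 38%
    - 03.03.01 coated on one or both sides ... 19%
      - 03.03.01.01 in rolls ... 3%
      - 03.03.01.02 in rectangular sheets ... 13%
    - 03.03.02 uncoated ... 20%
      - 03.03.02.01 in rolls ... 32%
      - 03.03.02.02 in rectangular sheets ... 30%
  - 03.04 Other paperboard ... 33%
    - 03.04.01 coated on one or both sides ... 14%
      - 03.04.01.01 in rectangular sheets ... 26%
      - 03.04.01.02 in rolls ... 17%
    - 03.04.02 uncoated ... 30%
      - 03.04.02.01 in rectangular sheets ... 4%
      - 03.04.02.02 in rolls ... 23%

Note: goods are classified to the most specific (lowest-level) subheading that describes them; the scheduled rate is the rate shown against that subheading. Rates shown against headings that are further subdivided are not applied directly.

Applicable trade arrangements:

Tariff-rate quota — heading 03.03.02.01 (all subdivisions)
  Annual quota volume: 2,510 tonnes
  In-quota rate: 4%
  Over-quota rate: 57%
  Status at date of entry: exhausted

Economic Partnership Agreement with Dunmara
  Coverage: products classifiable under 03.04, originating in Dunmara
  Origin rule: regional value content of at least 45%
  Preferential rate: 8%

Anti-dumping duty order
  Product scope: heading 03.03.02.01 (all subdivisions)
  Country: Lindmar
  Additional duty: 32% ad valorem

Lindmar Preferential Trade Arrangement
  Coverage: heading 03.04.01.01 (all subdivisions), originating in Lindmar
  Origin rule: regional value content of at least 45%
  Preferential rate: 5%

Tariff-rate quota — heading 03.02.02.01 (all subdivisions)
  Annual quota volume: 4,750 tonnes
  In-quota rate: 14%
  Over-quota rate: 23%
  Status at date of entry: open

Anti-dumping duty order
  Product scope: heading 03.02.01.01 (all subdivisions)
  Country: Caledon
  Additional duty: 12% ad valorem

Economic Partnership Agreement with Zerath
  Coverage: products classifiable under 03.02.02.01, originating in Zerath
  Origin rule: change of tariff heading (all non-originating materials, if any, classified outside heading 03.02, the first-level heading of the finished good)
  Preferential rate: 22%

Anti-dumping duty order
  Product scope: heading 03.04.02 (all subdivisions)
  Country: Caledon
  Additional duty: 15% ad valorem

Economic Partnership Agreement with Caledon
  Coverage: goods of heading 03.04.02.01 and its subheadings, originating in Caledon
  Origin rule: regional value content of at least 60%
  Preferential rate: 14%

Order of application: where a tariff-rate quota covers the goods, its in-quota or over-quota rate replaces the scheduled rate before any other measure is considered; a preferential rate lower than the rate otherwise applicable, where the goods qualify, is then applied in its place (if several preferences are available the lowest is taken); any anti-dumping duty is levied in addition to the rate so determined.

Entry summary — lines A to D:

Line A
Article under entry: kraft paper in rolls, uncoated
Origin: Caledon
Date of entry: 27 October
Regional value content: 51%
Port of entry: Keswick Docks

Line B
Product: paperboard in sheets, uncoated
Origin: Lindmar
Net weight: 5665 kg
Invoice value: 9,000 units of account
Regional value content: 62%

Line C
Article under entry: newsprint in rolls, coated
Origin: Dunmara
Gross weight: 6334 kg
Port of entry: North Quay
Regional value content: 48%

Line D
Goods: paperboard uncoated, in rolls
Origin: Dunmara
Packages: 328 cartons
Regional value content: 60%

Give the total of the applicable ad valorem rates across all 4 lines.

60%

Line A: kraft paper → 03.02; uncoated → 03.02.02; in rolls → 03.02.02.02. Scheduled 33%. Caledon agreement on 03.04.02.01: 03.02.02.02 not covered. → 33%.
Line B: paperboard → 03.04; uncoated → 03.04.02; in sheets → 03.04.02.01. Scheduled 4%. Lindmar agreement on 03.04.01.01: 03.04.02.01 not covered. → 4%.
Line C: newsprint → 03.01; coated → 03.01.02; in rolls → 03.01.02.02. Scheduled 15%. Dunmara agreement on 03.04: 03.01.02.02 not covered. → 15%.
Line D: paperboard → 03.04; uncoated → 03.04.02; in rolls → 03.04.02.02. Scheduled 23%. Dunmara agreement on 03.04: RVC ≥ 45% → 8% available; preferential 8%. → 8%.
Sum: 33% + 4% + 15% + 8% = 60%.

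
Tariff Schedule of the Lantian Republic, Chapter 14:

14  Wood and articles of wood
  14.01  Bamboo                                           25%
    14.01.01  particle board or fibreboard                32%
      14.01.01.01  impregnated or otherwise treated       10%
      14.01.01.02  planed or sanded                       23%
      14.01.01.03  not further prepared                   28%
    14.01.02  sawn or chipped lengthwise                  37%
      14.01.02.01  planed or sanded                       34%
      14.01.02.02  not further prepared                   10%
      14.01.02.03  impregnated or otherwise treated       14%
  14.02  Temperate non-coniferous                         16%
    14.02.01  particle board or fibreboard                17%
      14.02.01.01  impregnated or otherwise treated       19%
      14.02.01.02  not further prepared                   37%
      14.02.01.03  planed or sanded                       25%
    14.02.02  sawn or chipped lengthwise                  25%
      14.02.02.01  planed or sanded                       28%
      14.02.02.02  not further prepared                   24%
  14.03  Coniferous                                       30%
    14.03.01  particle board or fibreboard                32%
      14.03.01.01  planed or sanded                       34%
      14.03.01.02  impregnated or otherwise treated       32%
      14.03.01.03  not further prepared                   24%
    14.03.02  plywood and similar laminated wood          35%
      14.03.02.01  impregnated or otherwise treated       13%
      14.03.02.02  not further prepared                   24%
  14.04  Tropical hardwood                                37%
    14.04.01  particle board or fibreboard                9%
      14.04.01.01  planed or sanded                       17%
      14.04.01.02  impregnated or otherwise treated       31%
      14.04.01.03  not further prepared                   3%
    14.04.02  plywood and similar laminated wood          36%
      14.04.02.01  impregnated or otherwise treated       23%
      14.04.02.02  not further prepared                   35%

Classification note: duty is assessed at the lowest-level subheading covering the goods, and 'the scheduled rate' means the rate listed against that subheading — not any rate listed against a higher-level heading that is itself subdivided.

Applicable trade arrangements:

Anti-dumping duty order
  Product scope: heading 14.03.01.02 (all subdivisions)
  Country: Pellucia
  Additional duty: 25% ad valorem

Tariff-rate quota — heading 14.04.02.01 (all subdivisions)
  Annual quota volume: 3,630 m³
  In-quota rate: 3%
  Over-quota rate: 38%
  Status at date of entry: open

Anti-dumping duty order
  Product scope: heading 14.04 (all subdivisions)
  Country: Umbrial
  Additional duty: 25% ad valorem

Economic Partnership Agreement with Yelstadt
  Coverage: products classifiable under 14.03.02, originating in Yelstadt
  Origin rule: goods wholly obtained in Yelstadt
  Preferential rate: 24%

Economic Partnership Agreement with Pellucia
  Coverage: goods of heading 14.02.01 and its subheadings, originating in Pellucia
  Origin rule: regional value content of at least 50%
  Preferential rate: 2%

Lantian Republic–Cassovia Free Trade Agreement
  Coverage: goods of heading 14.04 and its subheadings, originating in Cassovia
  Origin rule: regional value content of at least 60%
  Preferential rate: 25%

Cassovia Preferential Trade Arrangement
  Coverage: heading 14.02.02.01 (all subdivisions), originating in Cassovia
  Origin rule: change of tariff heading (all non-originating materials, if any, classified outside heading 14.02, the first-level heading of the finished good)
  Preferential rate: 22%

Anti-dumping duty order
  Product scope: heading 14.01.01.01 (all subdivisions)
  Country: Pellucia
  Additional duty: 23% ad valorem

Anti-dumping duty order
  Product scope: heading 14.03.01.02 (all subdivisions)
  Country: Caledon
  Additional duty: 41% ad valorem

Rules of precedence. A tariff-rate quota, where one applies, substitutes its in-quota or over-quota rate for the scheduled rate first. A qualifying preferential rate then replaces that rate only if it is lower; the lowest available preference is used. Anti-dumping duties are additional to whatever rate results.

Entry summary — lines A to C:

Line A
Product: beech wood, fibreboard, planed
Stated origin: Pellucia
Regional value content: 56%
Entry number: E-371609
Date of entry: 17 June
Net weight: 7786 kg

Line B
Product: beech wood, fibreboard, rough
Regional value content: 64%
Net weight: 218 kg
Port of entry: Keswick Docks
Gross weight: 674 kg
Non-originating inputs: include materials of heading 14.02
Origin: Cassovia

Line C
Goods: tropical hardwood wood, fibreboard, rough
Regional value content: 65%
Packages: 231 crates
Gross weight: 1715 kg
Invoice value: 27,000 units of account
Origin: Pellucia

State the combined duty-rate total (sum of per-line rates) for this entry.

42%

Line A: beech → 14.02; fibreboard → 14.02.01; planed → 14.02.01.03. Scheduled 25%. Pellucia agreement on 14.02.01: RVC ≥ 50% → 2% available; preferential 2%. → 2%.
Line B: beech → 14.02; fibreboard → 14.02.01; rough → 14.02.01.02. Scheduled 37%. Cassovia agreement on 14.04: 14.02.01.02 not covered; Cassovia agreement on 14.02.02.01: 14.02.01.02 not covered. → 37%.
Line C: tropical hardwood → 14.04; fibreboard → 14.04.01; rough → 14.04.01.03. Scheduled 3%. Pellucia agreement on 14.02.01: 14.04.01.03 not covered. → 3%.
Sum: 2% + 37% + 3% = 42%.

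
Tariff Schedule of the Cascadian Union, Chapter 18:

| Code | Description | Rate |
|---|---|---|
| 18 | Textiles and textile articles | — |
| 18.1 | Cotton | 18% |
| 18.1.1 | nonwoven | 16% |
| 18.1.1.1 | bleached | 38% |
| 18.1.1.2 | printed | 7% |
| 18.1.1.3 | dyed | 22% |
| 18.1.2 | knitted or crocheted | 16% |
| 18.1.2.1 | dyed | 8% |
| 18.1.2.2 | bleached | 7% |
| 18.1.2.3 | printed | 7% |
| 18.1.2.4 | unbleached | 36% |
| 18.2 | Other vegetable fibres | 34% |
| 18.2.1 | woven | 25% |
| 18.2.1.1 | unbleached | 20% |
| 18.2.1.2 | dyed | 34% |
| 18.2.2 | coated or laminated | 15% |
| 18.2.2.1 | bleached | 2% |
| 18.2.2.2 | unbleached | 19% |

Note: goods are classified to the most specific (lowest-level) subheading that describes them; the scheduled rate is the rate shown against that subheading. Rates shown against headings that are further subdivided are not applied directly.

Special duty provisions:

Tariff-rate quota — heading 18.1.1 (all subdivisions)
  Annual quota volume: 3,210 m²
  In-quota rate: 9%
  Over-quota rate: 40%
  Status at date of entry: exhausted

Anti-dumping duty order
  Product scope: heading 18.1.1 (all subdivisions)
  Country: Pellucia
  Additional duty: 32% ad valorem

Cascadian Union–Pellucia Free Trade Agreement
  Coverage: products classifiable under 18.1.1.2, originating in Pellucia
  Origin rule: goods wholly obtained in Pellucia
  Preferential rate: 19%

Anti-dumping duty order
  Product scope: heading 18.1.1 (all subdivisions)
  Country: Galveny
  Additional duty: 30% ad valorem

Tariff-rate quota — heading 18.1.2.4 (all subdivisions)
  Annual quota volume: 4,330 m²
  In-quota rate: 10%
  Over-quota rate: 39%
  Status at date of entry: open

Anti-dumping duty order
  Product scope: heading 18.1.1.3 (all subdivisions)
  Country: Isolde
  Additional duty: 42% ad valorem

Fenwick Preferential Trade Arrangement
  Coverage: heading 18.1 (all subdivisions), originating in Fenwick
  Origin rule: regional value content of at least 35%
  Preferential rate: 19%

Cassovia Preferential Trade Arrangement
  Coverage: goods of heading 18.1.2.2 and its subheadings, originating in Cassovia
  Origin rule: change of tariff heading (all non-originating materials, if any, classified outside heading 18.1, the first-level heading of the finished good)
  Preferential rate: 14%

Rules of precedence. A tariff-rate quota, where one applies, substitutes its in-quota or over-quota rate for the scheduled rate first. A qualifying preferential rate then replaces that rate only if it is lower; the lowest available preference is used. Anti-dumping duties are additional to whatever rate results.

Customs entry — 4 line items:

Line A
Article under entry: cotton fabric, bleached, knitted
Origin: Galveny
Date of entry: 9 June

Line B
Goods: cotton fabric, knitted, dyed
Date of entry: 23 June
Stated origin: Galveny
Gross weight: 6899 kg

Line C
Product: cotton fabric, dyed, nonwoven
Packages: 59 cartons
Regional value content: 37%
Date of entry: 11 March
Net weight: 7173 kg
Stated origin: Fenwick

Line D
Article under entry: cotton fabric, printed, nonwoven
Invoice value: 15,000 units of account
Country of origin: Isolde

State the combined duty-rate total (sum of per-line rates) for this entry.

Line A: cotton → 18.1; knitted → 18.1.2; bleached → 18.1.2.2. Scheduled 7%. No special measure applies. → 7%.
Line B: cotton → 18.1; knitted → 18.1.2; dyed → 18.1.2.1. Scheduled 8%. No special measure applies. → 8%.
Line C: cotton → 18.1; nonwoven → 18.1.1; dyed → 18.1.1.3. Scheduled 22%. quota on 18.1.1 exhausted → over-quota 40%; Fenwick agreement on 18.1: RVC ≥ 35% → 19% available; preferential 19%. → 19%.
Line D: cotton → 18.1; nonwoven → 18.1.1; printed → 18.1.1.2. Scheduled 7%. quota on 18.1.1 exhausted → over-quota 40%. → 40%.
Sum: 7% + 8% + 19% + 40% = 74%.

74%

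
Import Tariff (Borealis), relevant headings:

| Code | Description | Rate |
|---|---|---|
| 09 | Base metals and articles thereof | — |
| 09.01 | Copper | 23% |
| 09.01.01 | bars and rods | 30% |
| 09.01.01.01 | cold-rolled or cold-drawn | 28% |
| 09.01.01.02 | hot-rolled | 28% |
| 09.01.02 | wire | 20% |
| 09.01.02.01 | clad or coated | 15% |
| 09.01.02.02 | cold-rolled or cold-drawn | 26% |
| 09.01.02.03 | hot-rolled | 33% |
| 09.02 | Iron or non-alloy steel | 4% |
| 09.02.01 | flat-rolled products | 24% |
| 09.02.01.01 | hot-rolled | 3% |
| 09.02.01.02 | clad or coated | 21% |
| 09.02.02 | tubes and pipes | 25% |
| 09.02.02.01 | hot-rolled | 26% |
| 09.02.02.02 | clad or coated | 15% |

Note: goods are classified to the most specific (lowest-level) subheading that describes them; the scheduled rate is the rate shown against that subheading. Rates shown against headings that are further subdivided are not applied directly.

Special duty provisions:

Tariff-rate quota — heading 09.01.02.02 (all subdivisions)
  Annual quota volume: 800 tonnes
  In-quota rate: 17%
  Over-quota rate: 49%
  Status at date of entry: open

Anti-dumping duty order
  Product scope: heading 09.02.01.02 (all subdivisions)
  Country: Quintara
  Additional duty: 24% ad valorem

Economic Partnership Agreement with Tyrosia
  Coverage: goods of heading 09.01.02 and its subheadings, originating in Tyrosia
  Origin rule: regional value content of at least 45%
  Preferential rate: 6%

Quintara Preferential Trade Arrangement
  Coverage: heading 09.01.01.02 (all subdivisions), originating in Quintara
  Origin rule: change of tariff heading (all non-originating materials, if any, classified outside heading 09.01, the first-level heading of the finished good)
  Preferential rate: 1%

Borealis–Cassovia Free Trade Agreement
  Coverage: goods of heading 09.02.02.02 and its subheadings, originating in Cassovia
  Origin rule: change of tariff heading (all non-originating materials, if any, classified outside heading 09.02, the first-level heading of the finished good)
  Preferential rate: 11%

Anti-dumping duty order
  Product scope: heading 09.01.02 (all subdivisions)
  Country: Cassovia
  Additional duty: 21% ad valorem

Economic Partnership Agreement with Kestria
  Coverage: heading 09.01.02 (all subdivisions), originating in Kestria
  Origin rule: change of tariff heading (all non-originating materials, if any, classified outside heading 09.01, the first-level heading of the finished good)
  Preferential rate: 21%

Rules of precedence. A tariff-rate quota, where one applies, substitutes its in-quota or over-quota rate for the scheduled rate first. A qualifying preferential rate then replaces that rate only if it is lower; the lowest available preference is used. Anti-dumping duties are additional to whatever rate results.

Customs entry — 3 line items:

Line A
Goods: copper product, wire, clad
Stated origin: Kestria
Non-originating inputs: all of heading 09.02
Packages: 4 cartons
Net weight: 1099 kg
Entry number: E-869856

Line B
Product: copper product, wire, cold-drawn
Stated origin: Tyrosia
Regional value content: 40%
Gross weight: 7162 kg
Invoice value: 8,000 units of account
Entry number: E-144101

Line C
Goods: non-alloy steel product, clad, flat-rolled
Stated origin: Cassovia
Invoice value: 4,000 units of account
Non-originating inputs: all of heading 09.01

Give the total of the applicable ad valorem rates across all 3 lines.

Line A: copper → 09.01; wire → 09.01.02; clad → 09.01.02.01. Scheduled 15%. Kestria agreement on 09.01.02: CTH met → 21% available; preference 21% not lower than 15% → no reduction. → 15%.
Line B: copper → 09.01; wire → 09.01.02; cold-drawn → 09.01.02.02. Scheduled 26%. quota on 09.01.02.02 open → in-quota 17%; Tyrosia agreement on 09.01.02: RVC < 45%. → 17%.
Line C: non-alloy steel → 09.02; flat-rolled → 09.02.01; clad → 09.02.01.02. Scheduled 21%. Cassovia agreement on 09.02.02.02: 09.02.01.02 not covered. → 21%.
Sum: 15% + 17% + 21% = 53%.

53%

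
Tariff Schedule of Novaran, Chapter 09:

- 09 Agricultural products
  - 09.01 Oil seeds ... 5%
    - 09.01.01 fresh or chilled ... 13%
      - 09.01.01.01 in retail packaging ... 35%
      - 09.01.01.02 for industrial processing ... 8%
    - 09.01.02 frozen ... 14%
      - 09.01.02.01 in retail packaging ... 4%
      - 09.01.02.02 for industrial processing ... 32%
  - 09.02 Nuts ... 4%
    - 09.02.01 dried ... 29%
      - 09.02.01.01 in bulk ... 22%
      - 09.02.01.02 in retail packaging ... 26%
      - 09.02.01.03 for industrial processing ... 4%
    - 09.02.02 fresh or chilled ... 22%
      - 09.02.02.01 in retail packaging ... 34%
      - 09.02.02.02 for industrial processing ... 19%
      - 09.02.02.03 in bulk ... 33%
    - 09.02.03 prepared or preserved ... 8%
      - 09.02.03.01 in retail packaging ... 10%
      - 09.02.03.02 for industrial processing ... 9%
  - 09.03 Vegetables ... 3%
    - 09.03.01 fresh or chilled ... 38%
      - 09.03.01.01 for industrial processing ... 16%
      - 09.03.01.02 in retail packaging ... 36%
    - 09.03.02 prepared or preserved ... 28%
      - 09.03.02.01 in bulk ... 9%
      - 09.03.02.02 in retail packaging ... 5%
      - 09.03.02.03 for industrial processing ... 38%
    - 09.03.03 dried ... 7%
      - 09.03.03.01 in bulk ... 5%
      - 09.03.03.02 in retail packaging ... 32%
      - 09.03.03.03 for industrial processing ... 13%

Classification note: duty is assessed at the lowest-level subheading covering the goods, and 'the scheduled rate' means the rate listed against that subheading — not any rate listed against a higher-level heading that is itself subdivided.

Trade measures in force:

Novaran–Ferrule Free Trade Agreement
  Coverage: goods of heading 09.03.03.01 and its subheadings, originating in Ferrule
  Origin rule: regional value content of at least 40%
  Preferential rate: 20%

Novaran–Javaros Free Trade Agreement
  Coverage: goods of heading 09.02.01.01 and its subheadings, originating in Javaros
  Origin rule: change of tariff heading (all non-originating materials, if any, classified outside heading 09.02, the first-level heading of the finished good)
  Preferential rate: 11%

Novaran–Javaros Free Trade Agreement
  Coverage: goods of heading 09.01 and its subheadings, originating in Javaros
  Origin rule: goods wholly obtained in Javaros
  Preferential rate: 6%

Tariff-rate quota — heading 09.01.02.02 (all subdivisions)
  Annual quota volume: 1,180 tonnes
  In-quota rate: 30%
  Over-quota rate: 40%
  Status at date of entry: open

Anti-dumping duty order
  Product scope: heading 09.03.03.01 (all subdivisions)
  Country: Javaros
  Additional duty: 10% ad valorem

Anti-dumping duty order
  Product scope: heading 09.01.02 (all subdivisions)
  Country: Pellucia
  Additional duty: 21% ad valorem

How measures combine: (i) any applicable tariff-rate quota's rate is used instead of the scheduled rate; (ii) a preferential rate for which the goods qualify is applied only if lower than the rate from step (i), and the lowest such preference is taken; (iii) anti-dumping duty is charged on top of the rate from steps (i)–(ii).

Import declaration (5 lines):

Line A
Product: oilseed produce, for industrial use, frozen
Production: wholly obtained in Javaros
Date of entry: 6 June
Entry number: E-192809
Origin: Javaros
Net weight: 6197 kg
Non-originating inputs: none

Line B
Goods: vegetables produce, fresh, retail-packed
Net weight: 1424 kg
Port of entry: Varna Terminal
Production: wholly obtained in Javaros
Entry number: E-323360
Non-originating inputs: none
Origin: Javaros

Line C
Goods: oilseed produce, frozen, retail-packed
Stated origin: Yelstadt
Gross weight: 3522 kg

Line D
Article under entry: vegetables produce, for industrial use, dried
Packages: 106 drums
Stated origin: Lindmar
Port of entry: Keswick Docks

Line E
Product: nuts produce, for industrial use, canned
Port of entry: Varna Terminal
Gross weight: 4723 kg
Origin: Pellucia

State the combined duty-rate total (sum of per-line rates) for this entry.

Line A: oilseed → 09.01; frozen → 09.01.02; for industrial use → 09.01.02.02. Scheduled 32%. quota on 09.01.02.02 open → in-quota 30%; Javaros agreement on 09.02.01.01: 09.01.02.02 not covered; Javaros agreement on 09.01: wholly obtained → 6% available; preferential 6%. → 6%.
Line B: vegetables → 09.03; fresh → 09.03.01; retail-packed → 09.03.01.02. Scheduled 36%. Javaros agreement on 09.02.01.01: 09.03.01.02 not covered; Javaros agreement on 09.01: 09.03.01.02 not covered. → 36%.
Line C: oilseed → 09.01; frozen → 09.01.02; retail-packed → 09.01.02.01. Scheduled 4%. No special measure applies. → 4%.
Line D: vegetables → 09.03; dried → 09.03.03; for industrial use → 09.03.03.03. Scheduled 13%. No special measure applies. → 13%.
Line E: nuts → 09.02; canned → 09.02.03; for industrial use → 09.02.03.02. Scheduled 9%. No special measure applies. → 9%.
Sum: 6% + 36% + 4% + 13% + 9% = 68%.

68%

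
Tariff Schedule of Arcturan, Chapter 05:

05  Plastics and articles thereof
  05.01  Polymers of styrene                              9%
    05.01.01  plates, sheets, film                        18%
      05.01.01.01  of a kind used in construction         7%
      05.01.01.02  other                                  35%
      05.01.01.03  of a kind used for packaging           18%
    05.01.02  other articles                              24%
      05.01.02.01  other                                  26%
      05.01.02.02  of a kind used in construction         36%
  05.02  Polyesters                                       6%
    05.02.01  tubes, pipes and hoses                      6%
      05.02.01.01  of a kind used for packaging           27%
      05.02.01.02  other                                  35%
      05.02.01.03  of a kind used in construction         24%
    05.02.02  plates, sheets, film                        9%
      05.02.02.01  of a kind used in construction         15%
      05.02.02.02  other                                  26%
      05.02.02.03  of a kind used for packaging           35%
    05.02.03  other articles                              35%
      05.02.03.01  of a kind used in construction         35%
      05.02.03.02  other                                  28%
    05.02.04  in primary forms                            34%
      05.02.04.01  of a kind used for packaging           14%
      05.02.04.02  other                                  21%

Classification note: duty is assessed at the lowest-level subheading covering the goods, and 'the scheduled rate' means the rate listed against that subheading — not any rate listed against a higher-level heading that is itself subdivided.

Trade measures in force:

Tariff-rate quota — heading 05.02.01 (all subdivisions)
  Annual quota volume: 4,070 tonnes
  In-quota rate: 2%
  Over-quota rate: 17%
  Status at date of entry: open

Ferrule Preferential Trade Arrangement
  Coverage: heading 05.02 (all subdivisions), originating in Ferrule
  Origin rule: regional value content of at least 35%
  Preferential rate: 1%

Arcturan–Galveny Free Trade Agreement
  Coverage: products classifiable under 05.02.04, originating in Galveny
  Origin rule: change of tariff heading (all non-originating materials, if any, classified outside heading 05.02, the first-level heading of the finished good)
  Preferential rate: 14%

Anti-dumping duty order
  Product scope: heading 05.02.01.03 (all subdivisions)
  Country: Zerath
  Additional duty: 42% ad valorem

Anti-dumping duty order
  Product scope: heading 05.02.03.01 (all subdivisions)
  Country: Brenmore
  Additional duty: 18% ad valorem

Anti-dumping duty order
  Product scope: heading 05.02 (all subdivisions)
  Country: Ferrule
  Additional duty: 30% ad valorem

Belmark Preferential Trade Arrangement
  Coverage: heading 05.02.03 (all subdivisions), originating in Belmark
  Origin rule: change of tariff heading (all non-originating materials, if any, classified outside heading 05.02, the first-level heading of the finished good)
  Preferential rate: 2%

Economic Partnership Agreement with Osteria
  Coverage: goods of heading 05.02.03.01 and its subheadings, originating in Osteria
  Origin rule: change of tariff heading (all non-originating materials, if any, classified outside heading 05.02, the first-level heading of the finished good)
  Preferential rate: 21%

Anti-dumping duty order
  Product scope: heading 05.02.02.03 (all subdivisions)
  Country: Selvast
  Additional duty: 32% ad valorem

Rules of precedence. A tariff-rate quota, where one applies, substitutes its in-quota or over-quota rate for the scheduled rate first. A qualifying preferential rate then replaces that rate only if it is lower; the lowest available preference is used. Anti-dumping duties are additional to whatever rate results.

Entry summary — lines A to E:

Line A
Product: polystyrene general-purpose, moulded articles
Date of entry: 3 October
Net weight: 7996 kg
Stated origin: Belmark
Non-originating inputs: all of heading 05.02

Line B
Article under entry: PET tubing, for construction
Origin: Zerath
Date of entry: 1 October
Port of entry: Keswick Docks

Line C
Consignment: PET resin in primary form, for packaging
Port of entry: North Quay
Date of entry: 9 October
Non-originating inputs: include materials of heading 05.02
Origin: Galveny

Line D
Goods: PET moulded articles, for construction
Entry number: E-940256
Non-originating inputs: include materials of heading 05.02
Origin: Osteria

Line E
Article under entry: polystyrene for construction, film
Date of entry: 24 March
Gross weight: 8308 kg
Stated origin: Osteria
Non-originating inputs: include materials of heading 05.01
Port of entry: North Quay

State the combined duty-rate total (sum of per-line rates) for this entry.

Line A: polystyrene → 05.01; moulded articles → 05.01.02; general-purpose → 05.01.02.01. Scheduled 26%. Belmark agreement on 05.02.03: 05.01.02.01 not covered. → 26%.
Line B: PET → 05.02; tubing → 05.02.01; for construction → 05.02.01.03. Scheduled 24%. quota on 05.02.01 open → in-quota 2%; anti-dumping (Zerath, 05.02.01.03): +42%; total 2% + 42% = 44%. → 44%.
Line C: PET → 05.02; resin in primary form → 05.02.04; for packaging → 05.02.04.01. Scheduled 14%. Galveny agreement on 05.02.04: CTH not met. → 14%.
Line D: PET → 05.02; moulded articles → 05.02.03; for construction → 05.02.03.01. Scheduled 35%. Osteria agreement on 05.02.03.01: CTH not met. → 35%.
Line E: polystyrene → 05.01; film → 05.01.01; for construction → 05.01.01.01. Scheduled 7%. Osteria agreement on 05.02.03.01: 05.01.01.01 not covered. → 7%.
Sum: 26% + 44% + 14% + 35% + 7% = 126%.

126%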